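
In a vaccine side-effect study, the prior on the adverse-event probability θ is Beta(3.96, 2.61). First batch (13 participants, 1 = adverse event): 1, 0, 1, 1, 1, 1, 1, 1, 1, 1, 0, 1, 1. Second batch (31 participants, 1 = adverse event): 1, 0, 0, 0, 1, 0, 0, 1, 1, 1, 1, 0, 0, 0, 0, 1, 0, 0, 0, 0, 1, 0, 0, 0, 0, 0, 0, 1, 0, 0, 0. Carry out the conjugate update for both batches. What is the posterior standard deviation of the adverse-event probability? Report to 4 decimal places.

The Beta prior is conjugate to a Binomial/Bernoulli likelihood; the update adds successes to α and failures to β.
After batch 1: Beta(3.96+11, 2.61+2) = Beta(14.96, 4.61).
After batch 2: Beta(14.96+9, 4.61+22) = Beta(23.96, 26.61).
Var = αβ/((α+β)²(α+β+1)) = 23.96·26.61/(50.57²·51.57) = 0.00483447; SD = √0.00483447 = 0.0695.

0.0695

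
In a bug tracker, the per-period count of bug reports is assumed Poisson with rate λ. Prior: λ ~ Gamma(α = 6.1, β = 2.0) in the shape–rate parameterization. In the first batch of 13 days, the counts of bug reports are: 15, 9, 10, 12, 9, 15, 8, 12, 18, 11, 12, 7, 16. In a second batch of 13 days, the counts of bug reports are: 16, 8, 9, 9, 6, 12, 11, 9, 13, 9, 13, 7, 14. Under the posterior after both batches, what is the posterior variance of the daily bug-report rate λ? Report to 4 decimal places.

With a Gamma(shape α, rate β) prior, the Poisson likelihood is conjugate: the posterior is Gamma(α + ΣXᵢ, β + n).
Batch 1: sum of counts S = 154 over n = 13 days.
After batch 1: Gamma(α+S, β+n) = Gamma(6.1+154, 2.0+13) = Gamma(160.1, 15.0).
Batch 2: sum of counts S = 136 over n = 13 days.
After batch 2: Gamma(α+S, β+n) = Gamma(160.1+136, 15.0+13) = Gamma(296.1, 28.0).
Var = α/β² = 296.1/28.0² = 0.3777.

0.3777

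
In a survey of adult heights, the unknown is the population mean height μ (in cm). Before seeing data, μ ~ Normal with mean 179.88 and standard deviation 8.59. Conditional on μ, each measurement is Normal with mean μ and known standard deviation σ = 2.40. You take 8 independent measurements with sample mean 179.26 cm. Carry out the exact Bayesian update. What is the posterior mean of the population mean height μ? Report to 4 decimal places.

179.2660

For Normal data with known variance σ², a Normal(μ₀, σ₀²) prior on μ is conjugate. Posterior precision = 1/σ₀² + n/σ²; posterior mean is the precision-weighted average of μ₀ and x̄.
n·x̄ = 8·179.26 = 1434.08.
σ₀² = 8.59² = 73.7881, σ² = 2.40² = 5.76; σ² + n·σ₀² = 5.76 + 8·73.7881 = 596.0648.
Posterior mean = (μ₀/σ₀² + n·x̄/σ²)/(1/σ₀² + n/σ²) = (σ²·μ₀ + σ₀²·n·x̄)/(σ² + n·σ₀²) = (5.76·179.88 + 73.7881·1434.08)/596.0648 = 106854.147248/596.0648 = 179.2660.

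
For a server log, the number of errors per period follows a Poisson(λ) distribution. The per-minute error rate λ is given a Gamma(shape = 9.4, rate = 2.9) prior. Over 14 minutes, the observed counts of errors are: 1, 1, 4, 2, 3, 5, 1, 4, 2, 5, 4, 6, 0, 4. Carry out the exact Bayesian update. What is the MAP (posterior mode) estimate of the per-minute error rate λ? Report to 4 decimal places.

With a Gamma(shape α, rate β) prior, the Poisson likelihood is conjugate: the posterior is Gamma(α + ΣXᵢ, β + n).
Sum of counts S = 42 over n = 14 minutes.
Posterior: Gamma(α+S, β+n) = Gamma(9.4+42, 2.9+14) = Gamma(51.4, 16.9).
Mode of Gamma(α,β) for α≥1 is (α−1)/β = 50.4/16.9 = 2.9822.

2.9822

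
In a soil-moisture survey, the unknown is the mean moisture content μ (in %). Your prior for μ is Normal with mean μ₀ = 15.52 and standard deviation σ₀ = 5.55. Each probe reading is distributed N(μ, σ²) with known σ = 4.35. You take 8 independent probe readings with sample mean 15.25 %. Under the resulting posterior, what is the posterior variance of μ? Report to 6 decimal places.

2.196634

For Normal data with known variance σ², a Normal(μ₀, σ₀²) prior on μ is conjugate. Posterior precision = 1/σ₀² + n/σ²; posterior mean is the precision-weighted average of μ₀ and x̄.
σ₀² = 5.55² = 30.8025, σ² = 4.35² = 18.9225; σ² + n·σ₀² = 18.9225 + 8·30.8025 = 265.3425.
Posterior precision = 1/σ₀² + n/σ² = 1/30.8025 + 8/18.9225 = (σ² + n·σ₀²)/(σ₀²σ²) = 265.3425/(30.8025·18.9225); posterior variance σₙ² = σ₀²σ²/(σ² + n·σ₀²) = 30.8025·18.9225/265.3425 = 2.196634.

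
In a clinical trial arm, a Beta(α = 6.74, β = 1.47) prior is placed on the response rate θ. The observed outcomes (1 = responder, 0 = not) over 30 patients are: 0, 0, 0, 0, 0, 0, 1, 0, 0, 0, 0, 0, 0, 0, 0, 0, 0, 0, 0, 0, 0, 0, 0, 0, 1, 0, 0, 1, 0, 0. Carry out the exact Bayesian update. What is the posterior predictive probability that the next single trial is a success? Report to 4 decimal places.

0.2549

The Beta prior is conjugate to a Binomial/Bernoulli likelihood; the update adds successes to α and failures to β.
Posterior: Beta(α+k, β+n−k) = Beta(6.74+3, 1.47+27) = Beta(9.74, 28.47).
For a single future Bernoulli trial, P(success | data) = α/(α+β) = 0.2549.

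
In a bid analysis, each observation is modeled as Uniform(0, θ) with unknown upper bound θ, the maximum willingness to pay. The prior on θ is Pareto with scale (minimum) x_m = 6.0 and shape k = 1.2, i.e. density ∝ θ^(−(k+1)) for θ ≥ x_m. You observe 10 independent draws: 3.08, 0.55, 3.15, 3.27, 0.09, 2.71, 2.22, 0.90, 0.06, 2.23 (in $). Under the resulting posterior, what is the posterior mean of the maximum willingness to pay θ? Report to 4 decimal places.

6.5882

A Pareto(scale x_m, shape k) prior on the upper bound θ of Uniform(0, θ) is conjugate: posterior is Pareto(max(x_m, max xᵢ), k + n).
Sample maximum = 3.27; prior scale x_m = 6.0 → posterior scale = max = 6.00.
Posterior shape = 1.2 + 10 = 11.2.
E[θ|data] = k·x_m/(k−1) = 11.2·6.00/10.2 = 6.5882.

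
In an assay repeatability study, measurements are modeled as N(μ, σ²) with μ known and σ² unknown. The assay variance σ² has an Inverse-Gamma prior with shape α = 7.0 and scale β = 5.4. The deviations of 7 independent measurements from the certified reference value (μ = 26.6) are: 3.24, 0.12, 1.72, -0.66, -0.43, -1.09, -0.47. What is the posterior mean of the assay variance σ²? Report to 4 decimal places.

1.3842

With known mean μ and an Inverse-Gamma(α, β) prior on σ², the Normal likelihood is conjugate: posterior is Inv-Gamma(α + n/2, β + Σ(xᵢ−μ)²/2).
Σ(xᵢ−μ)² = (3.24)² + (0.12)² + (1.72)² + (-0.66)² + (-0.43)² + (-1.09)² + (-0.47)² = 15.4999.
Posterior: Inv-Gamma(7.0 + 7/2, 5.4 + 15.4999/2) = Inv-Gamma(10.50, 13.14995).
E[σ²|data] = β/(α−1) = 13.14995/9.50 = 1.3842.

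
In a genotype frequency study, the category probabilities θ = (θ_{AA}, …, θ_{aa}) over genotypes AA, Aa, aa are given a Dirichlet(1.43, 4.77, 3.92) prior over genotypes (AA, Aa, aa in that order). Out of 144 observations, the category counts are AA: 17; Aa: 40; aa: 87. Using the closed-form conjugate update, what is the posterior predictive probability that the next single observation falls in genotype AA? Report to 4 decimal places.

0.1196

The Dirichlet prior is conjugate to the Multinomial likelihood: each posterior αⱼ = prior αⱼ + observed count nⱼ.
Posterior concentration: (18.43, 44.77, 90.92), total = 154.12.
P(next = AA | data) = α_{AA}/Σα = 0.1196.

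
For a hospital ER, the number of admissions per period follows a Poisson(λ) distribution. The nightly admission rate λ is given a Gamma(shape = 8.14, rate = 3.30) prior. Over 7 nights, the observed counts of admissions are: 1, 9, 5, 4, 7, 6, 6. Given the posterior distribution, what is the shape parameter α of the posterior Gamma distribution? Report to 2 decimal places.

46.14

With a Gamma(shape α, rate β) prior, the Poisson likelihood is conjugate: the posterior is Gamma(α + ΣXᵢ, β + n).
Sum of counts S = 38 over n = 7 nights.
Posterior: Gamma(α+S, β+n) = Gamma(8.14+38, 3.30+7) = Gamma(46.14, 10.30).
Posterior α = 46.14.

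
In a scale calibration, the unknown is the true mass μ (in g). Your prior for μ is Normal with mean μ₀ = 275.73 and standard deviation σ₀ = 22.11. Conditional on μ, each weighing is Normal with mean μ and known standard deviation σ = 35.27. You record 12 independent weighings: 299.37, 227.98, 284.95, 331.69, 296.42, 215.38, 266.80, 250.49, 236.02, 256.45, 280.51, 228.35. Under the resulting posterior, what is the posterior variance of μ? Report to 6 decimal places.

For Normal data with known variance σ², a Normal(μ₀, σ₀²) prior on μ is conjugate. Posterior precision = 1/σ₀² + n/σ²; posterior mean is the precision-weighted average of μ₀ and x̄.
σ₀² = 22.11² = 488.8521, σ² = 35.27² = 1243.9729; σ² + n·σ₀² = 1243.9729 + 12·488.8521 = 7110.1981.
Posterior precision = 1/σ₀² + n/σ² = 1/488.8521 + 12/1243.9729 = (σ² + n·σ₀²)/(σ₀²σ²) = 7110.1981/(488.8521·1243.9729); posterior variance σₙ² = σ₀²σ²/(σ² + n·σ₀²) = 488.8521·1243.9729/7110.1981 = 85.527682.

85.527682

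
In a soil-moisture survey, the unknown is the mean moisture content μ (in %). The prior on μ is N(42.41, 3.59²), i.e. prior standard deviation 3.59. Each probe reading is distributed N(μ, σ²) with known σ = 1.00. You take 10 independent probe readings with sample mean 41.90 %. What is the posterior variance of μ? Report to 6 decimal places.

For Normal data with known variance σ², a Normal(μ₀, σ₀²) prior on μ is conjugate. Posterior precision = 1/σ₀² + n/σ²; posterior mean is the precision-weighted average of μ₀ and x̄.
σ₀² = 3.59² = 12.8881, σ² = 1.00² = 1; σ² + n·σ₀² = 1 + 10·12.8881 = 129.881.
Posterior precision = 1/σ₀² + n/σ² = 1/12.8881 + 10/1 = (σ² + n·σ₀²)/(σ₀²σ²) = 129.881/(12.8881·1); posterior variance σₙ² = σ₀²σ²/(σ² + n·σ₀²) = 12.8881·1/129.881 = 0.099230.

0.099230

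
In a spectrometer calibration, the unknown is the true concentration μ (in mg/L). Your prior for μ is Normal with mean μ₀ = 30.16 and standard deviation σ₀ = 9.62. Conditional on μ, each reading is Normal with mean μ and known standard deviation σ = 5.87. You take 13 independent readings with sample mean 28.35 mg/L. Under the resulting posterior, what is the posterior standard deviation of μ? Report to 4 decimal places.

1.6052

For Normal data with known variance σ², a Normal(μ₀, σ₀²) prior on μ is conjugate. Posterior precision = 1/σ₀² + n/σ²; posterior mean is the precision-weighted average of μ₀ and x̄.
σ₀² = 9.62² = 92.5444, σ² = 5.87² = 34.4569; σ² + n·σ₀² = 34.4569 + 13·92.5444 = 1237.5341.
Posterior precision = 1/σ₀² + n/σ² = 1/92.5444 + 13/34.4569 = (σ² + n·σ₀²)/(σ₀²σ²) = 1237.5341/(92.5444·34.4569); posterior variance σₙ² = σ₀²σ²/(σ² + n·σ₀²) = 92.5444·34.4569/1237.5341 = 2.576732.
Posterior SD = √σₙ² = √(92.5444·34.4569/1237.5341) = 1.6052.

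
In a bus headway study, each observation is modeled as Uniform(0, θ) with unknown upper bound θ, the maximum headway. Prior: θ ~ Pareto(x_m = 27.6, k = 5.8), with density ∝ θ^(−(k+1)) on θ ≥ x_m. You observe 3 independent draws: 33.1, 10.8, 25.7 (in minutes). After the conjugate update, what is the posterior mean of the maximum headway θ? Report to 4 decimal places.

37.3436

A Pareto(scale x_m, shape k) prior on the upper bound θ of Uniform(0, θ) is conjugate: posterior is Pareto(max(x_m, max xᵢ), k + n).
Sample maximum = 33.1; prior scale x_m = 27.6 → posterior scale = max = 33.1.
Posterior shape = 5.8 + 3 = 8.8.
E[θ|data] = k·x_m/(k−1) = 8.8·33.1/7.8 = 37.3436.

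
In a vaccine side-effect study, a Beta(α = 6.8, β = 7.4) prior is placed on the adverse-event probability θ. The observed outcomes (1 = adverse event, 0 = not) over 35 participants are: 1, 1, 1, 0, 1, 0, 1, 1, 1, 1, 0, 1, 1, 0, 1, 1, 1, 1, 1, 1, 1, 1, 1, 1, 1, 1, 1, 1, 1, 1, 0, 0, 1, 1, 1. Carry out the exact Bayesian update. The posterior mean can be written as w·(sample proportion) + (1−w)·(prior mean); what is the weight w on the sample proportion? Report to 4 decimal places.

The Beta prior is conjugate to a Binomial/Bernoulli likelihood; the update adds successes to α and failures to β.
Posterior mean = (α₀+k)/(α₀+β₀+n) = [n/(α₀+β₀+n)]·(k/n) + [(α₀+β₀)/(α₀+β₀+n)]·α₀/(α₀+β₀), so only n and the prior enter the weight.
The weight on the data is w = n/(α₀+β₀+n) = 35/(6.8+7.4+35) = 35/49.2 = 0.7114.

0.7114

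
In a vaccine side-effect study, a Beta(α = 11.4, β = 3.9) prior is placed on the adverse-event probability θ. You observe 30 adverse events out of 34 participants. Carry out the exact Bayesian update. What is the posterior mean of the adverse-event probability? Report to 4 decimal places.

The Beta prior is conjugate to a Binomial/Bernoulli likelihood; the update adds successes to α and failures to β.
Posterior: Beta(α+k, β+n−k) = Beta(11.4+30, 3.9+4) = Beta(41.4, 7.9).
Posterior mean = α/(α+β) = 41.4/49.3 = 0.8398.

0.8398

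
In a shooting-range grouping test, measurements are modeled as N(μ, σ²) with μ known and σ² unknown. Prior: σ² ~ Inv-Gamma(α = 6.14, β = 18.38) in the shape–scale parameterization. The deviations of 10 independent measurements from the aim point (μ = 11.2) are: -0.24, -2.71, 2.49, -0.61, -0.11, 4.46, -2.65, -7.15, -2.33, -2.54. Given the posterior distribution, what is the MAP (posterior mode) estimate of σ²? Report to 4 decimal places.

5.7934

With known mean μ and an Inverse-Gamma(α, β) prior on σ², the Normal likelihood is conjugate: posterior is Inv-Gamma(α + n/2, β + Σ(xᵢ−μ)²/2).
Σ(xᵢ−μ)² = (-0.24)² + (-2.71)² + (2.49)² + (-0.61)² + (-0.11)² + (4.46)² + (-2.65)² + (-7.15)² + (-2.33)² + (-2.54)² = 103.9031.
Posterior: Inv-Gamma(6.14 + 10/2, 18.38 + 103.9031/2) = Inv-Gamma(11.14, 70.33155).
Mode = β/(α+1) = 70.33155/12.14 = 5.7934.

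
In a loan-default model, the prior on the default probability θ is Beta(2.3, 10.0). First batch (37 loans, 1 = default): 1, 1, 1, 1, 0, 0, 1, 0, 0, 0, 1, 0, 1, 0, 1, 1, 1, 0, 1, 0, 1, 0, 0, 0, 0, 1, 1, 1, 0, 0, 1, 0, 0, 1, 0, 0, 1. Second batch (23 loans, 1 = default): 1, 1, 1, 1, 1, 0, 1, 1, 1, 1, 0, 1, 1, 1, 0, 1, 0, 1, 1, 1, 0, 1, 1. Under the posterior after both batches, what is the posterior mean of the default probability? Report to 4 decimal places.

The Beta prior is conjugate to a Binomial/Bernoulli likelihood; the update adds successes to α and failures to β.
After batch 1: Beta(2.3+18, 10.0+19) = Beta(20.3, 29.0).
After batch 2: Beta(20.3+18, 29.0+5) = Beta(38.3, 34.0).
Posterior mean = α/(α+β) = 38.3/72.3 = 0.5297.

0.5297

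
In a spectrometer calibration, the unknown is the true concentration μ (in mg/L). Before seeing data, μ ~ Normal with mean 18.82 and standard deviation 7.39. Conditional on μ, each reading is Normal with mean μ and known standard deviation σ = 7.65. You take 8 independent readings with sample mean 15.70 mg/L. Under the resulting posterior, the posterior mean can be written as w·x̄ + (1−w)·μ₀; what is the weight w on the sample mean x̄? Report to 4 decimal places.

0.8819

For Normal data with known variance σ², a Normal(μ₀, σ₀²) prior on μ is conjugate. Posterior precision = 1/σ₀² + n/σ²; posterior mean is the precision-weighted average of μ₀ and x̄.
σ₀² = 7.39² = 54.6121, σ² = 7.65² = 58.5225. Prior precision 1/σ₀² = 1/54.6121; data precision n/σ² = 8/58.5225.
w = (n/σ²)/(1/σ₀² + n/σ²) = n·σ₀²/(σ² + n·σ₀²) = 8·54.6121/(58.5225 + 8·54.6121) = 436.8968/495.4193 = 0.8819.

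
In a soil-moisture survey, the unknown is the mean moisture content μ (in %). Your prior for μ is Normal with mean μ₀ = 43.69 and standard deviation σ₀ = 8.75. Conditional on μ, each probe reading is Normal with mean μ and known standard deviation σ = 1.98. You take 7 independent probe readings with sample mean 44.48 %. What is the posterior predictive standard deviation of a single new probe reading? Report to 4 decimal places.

For Normal data with known variance σ², a Normal(μ₀, σ₀²) prior on μ is conjugate. Posterior precision = 1/σ₀² + n/σ²; posterior mean is the precision-weighted average of μ₀ and x̄.
σ₀² = 8.75² = 76.5625, σ² = 1.98² = 3.9204; σ² + n·σ₀² = 3.9204 + 7·76.5625 = 539.8579.
Posterior precision = 1/σ₀² + n/σ² = 1/76.5625 + 7/3.9204 = (σ² + n·σ₀²)/(σ₀²σ²) = 539.8579/(76.5625·3.9204); posterior variance σₙ² = σ₀²σ²/(σ² + n·σ₀²) = 76.5625·3.9204/539.8579 = 0.555990.
Predictive variance for one new observation = σₙ² + σ² = 76.5625·3.9204/539.8579 + 3.9204 = σ²·(σ₀² + 539.8579)/539.8579 = 3.9204·616.4204/539.8579 = 4.476390; SD = √(3.9204·616.4204/539.8579) = 2.1157.

2.1157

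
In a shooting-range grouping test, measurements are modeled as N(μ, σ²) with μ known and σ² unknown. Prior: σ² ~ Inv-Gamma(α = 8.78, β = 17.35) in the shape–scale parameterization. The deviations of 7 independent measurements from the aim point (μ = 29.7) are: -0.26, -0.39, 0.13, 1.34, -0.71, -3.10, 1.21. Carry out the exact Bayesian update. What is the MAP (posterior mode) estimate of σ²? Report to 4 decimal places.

With known mean μ and an Inverse-Gamma(α, β) prior on σ², the Normal likelihood is conjugate: posterior is Inv-Gamma(α + n/2, β + Σ(xᵢ−μ)²/2).
Σ(xᵢ−μ)² = (-0.26)² + (-0.39)² + (0.13)² + (1.34)² + (-0.71)² + (-3.10)² + (1.21)² = 13.6104.
Posterior: Inv-Gamma(8.78 + 7/2, 17.35 + 13.6104/2) = Inv-Gamma(12.28, 24.15520).
Mode = β/(α+1) = 24.15520/13.28 = 1.8189.

1.8189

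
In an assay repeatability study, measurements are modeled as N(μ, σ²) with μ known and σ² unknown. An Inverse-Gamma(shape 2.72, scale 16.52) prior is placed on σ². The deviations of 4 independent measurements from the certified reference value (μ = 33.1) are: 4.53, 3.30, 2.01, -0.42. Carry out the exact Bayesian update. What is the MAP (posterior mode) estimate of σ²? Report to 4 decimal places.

With known mean μ and an Inverse-Gamma(α, β) prior on σ², the Normal likelihood is conjugate: posterior is Inv-Gamma(α + n/2, β + Σ(xᵢ−μ)²/2).
Σ(xᵢ−μ)² = (4.53)² + (3.30)² + (2.01)² + (-0.42)² = 35.6274.
Posterior: Inv-Gamma(2.72 + 4/2, 16.52 + 35.6274/2) = Inv-Gamma(4.72, 34.33370).
Mode = β/(α+1) = 34.33370/5.72 = 6.0024.

6.0024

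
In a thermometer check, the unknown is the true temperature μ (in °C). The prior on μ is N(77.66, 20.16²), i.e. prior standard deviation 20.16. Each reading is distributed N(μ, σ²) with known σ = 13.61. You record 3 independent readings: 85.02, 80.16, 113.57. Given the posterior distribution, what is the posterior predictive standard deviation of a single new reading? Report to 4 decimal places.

For Normal data with known variance σ², a Normal(μ₀, σ₀²) prior on μ is conjugate. Posterior precision = 1/σ₀² + n/σ²; posterior mean is the precision-weighted average of μ₀ and x̄.
σ₀² = 20.16² = 406.4256, σ² = 13.61² = 185.2321; σ² + n·σ₀² = 185.2321 + 3·406.4256 = 1404.5089.
Posterior precision = 1/σ₀² + n/σ² = 1/406.4256 + 3/185.2321 = (σ² + n·σ₀²)/(σ₀²σ²) = 1404.5089/(406.4256·185.2321); posterior variance σₙ² = σ₀²σ²/(σ² + n·σ₀²) = 406.4256·185.2321/1404.5089 = 53.600990.
Predictive variance for one new observation = σₙ² + σ² = 406.4256·185.2321/1404.5089 + 185.2321 = σ²·(σ₀² + 1404.5089)/1404.5089 = 185.2321·1810.9345/1404.5089 = 238.833090; SD = √(185.2321·1810.9345/1404.5089) = 15.4542.

15.4542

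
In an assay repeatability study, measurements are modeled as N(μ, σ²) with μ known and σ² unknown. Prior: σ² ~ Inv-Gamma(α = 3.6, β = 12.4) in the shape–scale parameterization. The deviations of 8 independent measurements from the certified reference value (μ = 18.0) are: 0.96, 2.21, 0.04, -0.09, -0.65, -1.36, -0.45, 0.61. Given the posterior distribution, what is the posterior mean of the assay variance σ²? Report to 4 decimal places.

2.5350

With known mean μ and an Inverse-Gamma(α, β) prior on σ², the Normal likelihood is conjugate: posterior is Inv-Gamma(α + n/2, β + Σ(xᵢ−μ)²/2).
Σ(xᵢ−μ)² = (0.96)² + (2.21)² + (0.04)² + (-0.09)² + (-0.65)² + (-1.36)² + (-0.45)² + (0.61)² = 8.6621.
Posterior: Inv-Gamma(3.6 + 8/2, 12.4 + 8.6621/2) = Inv-Gamma(7.60, 16.73105).
E[σ²|data] = β/(α−1) = 16.73105/6.60 = 2.5350.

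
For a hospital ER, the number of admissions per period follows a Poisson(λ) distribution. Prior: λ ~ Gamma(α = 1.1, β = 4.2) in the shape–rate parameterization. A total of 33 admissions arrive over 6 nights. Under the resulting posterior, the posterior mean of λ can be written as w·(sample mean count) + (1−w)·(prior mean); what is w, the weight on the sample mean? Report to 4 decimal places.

With a Gamma(shape α, rate β) prior, the Poisson likelihood is conjugate: the posterior is Gamma(α + ΣXᵢ, β + n).
Posterior mean = (α₀+S)/(β₀+n) = [n/(β₀+n)]·(S/n) + [β₀/(β₀+n)]·(α₀/β₀), so only n and β₀ enter the weight.
Weight on data w = n/(β₀+n) = 6/(4.2+6) = 6/10.2 = 0.5882.

0.5882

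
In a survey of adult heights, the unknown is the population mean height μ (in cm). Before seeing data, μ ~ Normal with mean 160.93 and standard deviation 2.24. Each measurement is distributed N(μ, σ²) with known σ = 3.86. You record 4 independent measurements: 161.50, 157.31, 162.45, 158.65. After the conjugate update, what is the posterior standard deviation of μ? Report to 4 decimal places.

For Normal data with known variance σ², a Normal(μ₀, σ₀²) prior on μ is conjugate. Posterior precision = 1/σ₀² + n/σ²; posterior mean is the precision-weighted average of μ₀ and x̄.
σ₀² = 2.24² = 5.0176, σ² = 3.86² = 14.8996; σ² + n·σ₀² = 14.8996 + 4·5.0176 = 34.97.
Posterior precision = 1/σ₀² + n/σ² = 1/5.0176 + 4/14.8996 = (σ² + n·σ₀²)/(σ₀²σ²) = 34.97/(5.0176·14.8996); posterior variance σₙ² = σ₀²σ²/(σ² + n·σ₀²) = 5.0176·14.8996/34.97 = 2.137839.
Posterior SD = √σₙ² = √(5.0176·14.8996/34.97) = 1.4621.

1.4621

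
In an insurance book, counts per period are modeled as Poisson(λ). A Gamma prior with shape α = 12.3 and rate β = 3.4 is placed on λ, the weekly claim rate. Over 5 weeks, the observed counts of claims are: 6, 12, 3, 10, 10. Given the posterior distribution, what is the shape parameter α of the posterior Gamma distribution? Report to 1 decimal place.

With a Gamma(shape α, rate β) prior, the Poisson likelihood is conjugate: the posterior is Gamma(α + ΣXᵢ, β + n).
Sum of counts S = 41 over n = 5 weeks.
Posterior: Gamma(α+S, β+n) = Gamma(12.3+41, 3.4+5) = Gamma(53.3, 8.4).
Posterior α = 53.3.

53.3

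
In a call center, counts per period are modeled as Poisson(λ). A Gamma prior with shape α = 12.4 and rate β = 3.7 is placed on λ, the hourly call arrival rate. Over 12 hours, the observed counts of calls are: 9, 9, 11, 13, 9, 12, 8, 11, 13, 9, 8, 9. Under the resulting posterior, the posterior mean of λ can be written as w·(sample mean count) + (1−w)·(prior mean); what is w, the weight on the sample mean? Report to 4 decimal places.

With a Gamma(shape α, rate β) prior, the Poisson likelihood is conjugate: the posterior is Gamma(α + ΣXᵢ, β + n).
Posterior mean = (α₀+S)/(β₀+n) = [n/(β₀+n)]·(S/n) + [β₀/(β₀+n)]·(α₀/β₀), so only n and β₀ enter the weight.
Weight on data w = n/(β₀+n) = 12/(3.7+12) = 12/15.7 = 0.7643.

0.7643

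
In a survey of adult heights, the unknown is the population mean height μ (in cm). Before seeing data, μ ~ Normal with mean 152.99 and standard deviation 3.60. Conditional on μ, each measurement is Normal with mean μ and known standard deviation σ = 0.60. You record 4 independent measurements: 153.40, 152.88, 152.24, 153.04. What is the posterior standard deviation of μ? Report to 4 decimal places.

0.2990

For Normal data with known variance σ², a Normal(μ₀, σ₀²) prior on μ is conjugate. Posterior precision = 1/σ₀² + n/σ²; posterior mean is the precision-weighted average of μ₀ and x̄.
σ₀² = 3.60² = 12.96, σ² = 0.60² = 0.36; σ² + n·σ₀² = 0.36 + 4·12.96 = 52.2.
Posterior precision = 1/σ₀² + n/σ² = 1/12.96 + 4/0.36 = (σ² + n·σ₀²)/(σ₀²σ²) = 52.2/(12.96·0.36); posterior variance σₙ² = σ₀²σ²/(σ² + n·σ₀²) = 12.96·0.36/52.2 = 0.089379.
Posterior SD = √σₙ² = √(12.96·0.36/52.2) = 0.2990.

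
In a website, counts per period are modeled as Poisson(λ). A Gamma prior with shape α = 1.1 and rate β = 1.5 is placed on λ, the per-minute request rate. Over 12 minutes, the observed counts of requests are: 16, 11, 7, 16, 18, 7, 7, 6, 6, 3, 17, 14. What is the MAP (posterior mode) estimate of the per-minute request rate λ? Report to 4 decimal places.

With a Gamma(shape α, rate β) prior, the Poisson likelihood is conjugate: the posterior is Gamma(α + ΣXᵢ, β + n).
Sum of counts S = 128 over n = 12 minutes.
Posterior: Gamma(α+S, β+n) = Gamma(1.1+128, 1.5+12) = Gamma(129.1, 13.5).
Mode of Gamma(α,β) for α≥1 is (α−1)/β = 128.1/13.5 = 9.4889.

9.4889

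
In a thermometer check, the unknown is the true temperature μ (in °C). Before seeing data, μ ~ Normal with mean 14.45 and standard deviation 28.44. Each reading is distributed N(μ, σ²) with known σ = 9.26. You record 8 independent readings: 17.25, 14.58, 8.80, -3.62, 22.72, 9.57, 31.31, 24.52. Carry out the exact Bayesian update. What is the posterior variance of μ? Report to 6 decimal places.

10.578270

For Normal data with known variance σ², a Normal(μ₀, σ₀²) prior on μ is conjugate. Posterior precision = 1/σ₀² + n/σ²; posterior mean is the precision-weighted average of μ₀ and x̄.
σ₀² = 28.44² = 808.8336, σ² = 9.26² = 85.7476; σ² + n·σ₀² = 85.7476 + 8·808.8336 = 6556.4164.
Posterior precision = 1/σ₀² + n/σ² = 1/808.8336 + 8/85.7476 = (σ² + n·σ₀²)/(σ₀²σ²) = 6556.4164/(808.8336·85.7476); posterior variance σₙ² = σ₀²σ²/(σ² + n·σ₀²) = 808.8336·85.7476/6556.4164 = 10.578270.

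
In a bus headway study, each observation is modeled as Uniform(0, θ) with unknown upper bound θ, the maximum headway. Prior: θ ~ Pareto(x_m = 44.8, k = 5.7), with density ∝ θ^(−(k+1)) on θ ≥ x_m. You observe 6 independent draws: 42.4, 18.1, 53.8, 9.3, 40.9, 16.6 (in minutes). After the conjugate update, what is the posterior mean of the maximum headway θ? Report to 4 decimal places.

A Pareto(scale x_m, shape k) prior on the upper bound θ of Uniform(0, θ) is conjugate: posterior is Pareto(max(x_m, max xᵢ), k + n).
Sample maximum = 53.8; prior scale x_m = 44.8 → posterior scale = max = 53.8.
Posterior shape = 5.7 + 6 = 11.7.
E[θ|data] = k·x_m/(k−1) = 11.7·53.8/10.7 = 58.8280.

58.8280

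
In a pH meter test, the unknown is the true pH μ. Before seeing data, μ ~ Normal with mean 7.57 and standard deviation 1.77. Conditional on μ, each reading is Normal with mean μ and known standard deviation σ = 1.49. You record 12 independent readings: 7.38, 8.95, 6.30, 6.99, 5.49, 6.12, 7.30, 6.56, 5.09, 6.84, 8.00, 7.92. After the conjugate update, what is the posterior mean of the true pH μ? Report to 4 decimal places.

For Normal data with known variance σ², a Normal(μ₀, σ₀²) prior on μ is conjugate. Posterior precision = 1/σ₀² + n/σ²; posterior mean is the precision-weighted average of μ₀ and x̄.
Σxᵢ = 7.38 + 8.95 + 6.30 + 6.99 + 5.49 + 6.12 + 7.30 + 6.56 + 5.09 + 6.84 + 8.00 + 7.92 = 82.94, so n·x̄ = 82.94.
σ₀² = 1.77² = 3.1329, σ² = 1.49² = 2.2201; σ² + n·σ₀² = 2.2201 + 12·3.1329 = 39.8149.
Posterior mean = (μ₀/σ₀² + n·x̄/σ²)/(1/σ₀² + n/σ²) = (σ²·μ₀ + σ₀²·n·x̄)/(σ² + n·σ₀²) = (2.2201·7.57 + 3.1329·82.94)/39.8149 = 276.648883/39.8149 = 6.9484.

6.9484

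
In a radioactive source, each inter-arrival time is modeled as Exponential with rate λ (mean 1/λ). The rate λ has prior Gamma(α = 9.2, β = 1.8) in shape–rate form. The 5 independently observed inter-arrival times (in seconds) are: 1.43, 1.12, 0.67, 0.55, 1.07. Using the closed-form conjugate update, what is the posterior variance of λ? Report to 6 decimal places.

0.322071

With a Gamma(shape α, rate β) prior on the exponential rate λ, the posterior after n observations with total T = Σxᵢ is Gamma(α+n, β+T).
Sum of observations T = 4.84 seconds; n = 5.
Posterior: Gamma(9.2+5, 1.8+4.84) = Gamma(14.2, 6.64).
Var = α/β² = 0.322071.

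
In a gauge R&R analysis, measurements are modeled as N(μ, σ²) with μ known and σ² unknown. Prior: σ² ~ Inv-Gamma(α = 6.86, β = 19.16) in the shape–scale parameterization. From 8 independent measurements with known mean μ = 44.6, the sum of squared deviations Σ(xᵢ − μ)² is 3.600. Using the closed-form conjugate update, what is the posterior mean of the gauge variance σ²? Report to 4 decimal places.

2.1258

With known mean μ and an Inverse-Gamma(α, β) prior on σ², the Normal likelihood is conjugate: posterior is Inv-Gamma(α + n/2, β + Σ(xᵢ−μ)²/2).
Posterior: Inv-Gamma(6.86 + 8/2, 19.16 + 3.600/2) = Inv-Gamma(10.86, 20.9600).
E[σ²|data] = β/(α−1) = 20.9600/9.86 = 2.1258.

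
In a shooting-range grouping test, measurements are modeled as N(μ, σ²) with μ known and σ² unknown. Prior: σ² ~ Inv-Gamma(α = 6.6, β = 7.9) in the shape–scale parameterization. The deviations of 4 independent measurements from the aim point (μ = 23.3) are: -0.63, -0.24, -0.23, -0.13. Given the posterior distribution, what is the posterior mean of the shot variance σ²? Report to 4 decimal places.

With known mean μ and an Inverse-Gamma(α, β) prior on σ², the Normal likelihood is conjugate: posterior is Inv-Gamma(α + n/2, β + Σ(xᵢ−μ)²/2).
Σ(xᵢ−μ)² = (-0.63)² + (-0.24)² + (-0.23)² + (-0.13)² = 0.5243.
Posterior: Inv-Gamma(6.6 + 4/2, 7.9 + 0.5243/2) = Inv-Gamma(8.60, 8.16215).
E[σ²|data] = β/(α−1) = 8.16215/7.60 = 1.0740.

1.0740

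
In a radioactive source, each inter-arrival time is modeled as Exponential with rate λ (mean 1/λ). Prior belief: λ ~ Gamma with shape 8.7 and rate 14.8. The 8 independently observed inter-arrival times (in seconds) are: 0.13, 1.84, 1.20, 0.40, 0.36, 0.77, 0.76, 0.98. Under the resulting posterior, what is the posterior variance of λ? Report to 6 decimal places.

With a Gamma(shape α, rate β) prior on the exponential rate λ, the posterior after n observations with total T = Σxᵢ is Gamma(α+n, β+T).
Sum of observations T = 6.44 seconds; n = 8.
Posterior: Gamma(8.7+8, 14.8+6.44) = Gamma(16.7, 21.24).
Var = α/β² = 0.037018.

0.037018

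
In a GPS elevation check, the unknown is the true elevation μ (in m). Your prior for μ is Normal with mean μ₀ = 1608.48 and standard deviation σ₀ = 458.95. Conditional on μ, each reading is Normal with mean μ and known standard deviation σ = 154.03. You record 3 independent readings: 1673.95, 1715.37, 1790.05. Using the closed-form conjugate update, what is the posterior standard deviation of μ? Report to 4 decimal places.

87.3054

For Normal data with known variance σ², a Normal(μ₀, σ₀²) prior on μ is conjugate. Posterior precision = 1/σ₀² + n/σ²; posterior mean is the precision-weighted average of μ₀ and x̄.
σ₀² = 458.95² = 210635.1025, σ² = 154.03² = 23725.2409; σ² + n·σ₀² = 23725.2409 + 3·210635.1025 = 655630.5484.
Posterior precision = 1/σ₀² + n/σ² = 1/210635.1025 + 3/23725.2409 = (σ² + n·σ₀²)/(σ₀²σ²) = 655630.5484/(210635.1025·23725.2409); posterior variance σₙ² = σ₀²σ²/(σ² + n·σ₀²) = 210635.1025·23725.2409/655630.5484 = 7622.232614.
Posterior SD = √σₙ² = √(210635.1025·23725.2409/655630.5484) = 87.3054.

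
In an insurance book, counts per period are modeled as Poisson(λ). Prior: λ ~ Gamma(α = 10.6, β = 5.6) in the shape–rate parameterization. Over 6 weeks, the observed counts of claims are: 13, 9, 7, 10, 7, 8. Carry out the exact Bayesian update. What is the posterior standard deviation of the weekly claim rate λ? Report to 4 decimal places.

With a Gamma(shape α, rate β) prior, the Poisson likelihood is conjugate: the posterior is Gamma(α + ΣXᵢ, β + n).
Sum of counts S = 54 over n = 6 weeks.
Posterior: Gamma(α+S, β+n) = Gamma(10.6+54, 5.6+6) = Gamma(64.6, 11.6).
SD = √α/β = √64.6/11.6 = 0.6929.

0.6929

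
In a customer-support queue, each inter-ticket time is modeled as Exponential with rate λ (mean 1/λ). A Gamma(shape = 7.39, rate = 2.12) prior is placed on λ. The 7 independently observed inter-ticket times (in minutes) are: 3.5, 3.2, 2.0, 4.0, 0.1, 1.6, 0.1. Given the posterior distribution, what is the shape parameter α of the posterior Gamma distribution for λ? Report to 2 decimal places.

With a Gamma(shape α, rate β) prior on the exponential rate λ, the posterior after n observations with total T = Σxᵢ is Gamma(α+n, β+T).
Sum of observations T = 14.5 minutes; n = 7.
Posterior: Gamma(7.39+7, 2.12+14.5) = Gamma(14.39, 16.62).
Posterior α = 14.39.

14.39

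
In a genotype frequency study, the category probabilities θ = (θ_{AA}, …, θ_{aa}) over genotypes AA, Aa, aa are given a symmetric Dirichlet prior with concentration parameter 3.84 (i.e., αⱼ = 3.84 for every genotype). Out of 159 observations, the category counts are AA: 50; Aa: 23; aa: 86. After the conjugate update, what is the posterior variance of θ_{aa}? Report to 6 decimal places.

The Dirichlet prior is conjugate to the Multinomial likelihood: each posterior αⱼ = prior αⱼ + observed count nⱼ.
Posterior concentration: (53.84, 26.84, 89.84), total = 170.52.
Var[θ_j] = α_j(Σα−α_j)/((Σα)²(Σα+1)) = 89.84·80.68/(170.52²·171.52) = 0.001453.

0.001453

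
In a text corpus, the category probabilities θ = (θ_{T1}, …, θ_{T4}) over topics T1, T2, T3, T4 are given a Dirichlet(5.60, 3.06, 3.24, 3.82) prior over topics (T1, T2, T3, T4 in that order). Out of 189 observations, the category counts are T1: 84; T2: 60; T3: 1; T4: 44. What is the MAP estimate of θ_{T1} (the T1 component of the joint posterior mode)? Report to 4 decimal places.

0.4414

The Dirichlet prior is conjugate to the Multinomial likelihood: each posterior αⱼ = prior αⱼ + observed count nⱼ.
Posterior concentration: (89.60, 63.06, 4.24, 47.82), total = 204.72.
Joint mode component: (α_{T1}−1)/(Σα−K) = 88.60/200.72 = 0.4414.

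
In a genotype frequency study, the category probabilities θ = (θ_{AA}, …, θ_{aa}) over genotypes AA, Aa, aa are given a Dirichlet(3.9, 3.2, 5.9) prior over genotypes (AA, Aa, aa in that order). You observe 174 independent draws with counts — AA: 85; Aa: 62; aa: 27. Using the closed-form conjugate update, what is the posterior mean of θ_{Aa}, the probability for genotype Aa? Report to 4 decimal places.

The Dirichlet prior is conjugate to the Multinomial likelihood: each posterior αⱼ = prior αⱼ + observed count nⱼ.
Posterior concentration: (88.9, 65.2, 32.9), total = 187.0.
E[θ_{Aa}|data] = α_{Aa}/Σα = 65.2/187.0 = 0.3487.

0.3487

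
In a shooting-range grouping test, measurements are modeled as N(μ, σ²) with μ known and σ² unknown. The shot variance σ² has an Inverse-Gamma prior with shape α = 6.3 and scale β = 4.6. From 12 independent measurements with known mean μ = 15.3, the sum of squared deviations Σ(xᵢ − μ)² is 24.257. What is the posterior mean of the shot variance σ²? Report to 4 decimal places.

With known mean μ and an Inverse-Gamma(α, β) prior on σ², the Normal likelihood is conjugate: posterior is Inv-Gamma(α + n/2, β + Σ(xᵢ−μ)²/2).
Posterior: Inv-Gamma(6.3 + 12/2, 4.6 + 24.257/2) = Inv-Gamma(12.30, 16.7285).
E[σ²|data] = β/(α−1) = 16.7285/11.30 = 1.4804.

1.4804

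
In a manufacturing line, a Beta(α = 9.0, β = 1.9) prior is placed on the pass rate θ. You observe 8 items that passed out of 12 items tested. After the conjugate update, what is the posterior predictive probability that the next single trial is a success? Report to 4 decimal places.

The Beta prior is conjugate to a Binomial/Bernoulli likelihood; the update adds successes to α and failures to β.
Posterior: Beta(α+k, β+n−k) = Beta(9.0+8, 1.9+4) = Beta(17.0, 5.9).
For a single future Bernoulli trial, P(success | data) = α/(α+β) = 0.7424.

0.7424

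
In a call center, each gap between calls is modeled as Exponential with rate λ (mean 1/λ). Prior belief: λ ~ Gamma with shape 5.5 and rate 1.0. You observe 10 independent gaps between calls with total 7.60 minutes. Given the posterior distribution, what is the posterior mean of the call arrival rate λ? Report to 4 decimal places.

1.8023

With a Gamma(shape α, rate β) prior on the exponential rate λ, the posterior after n observations with total T = Σxᵢ is Gamma(α+n, β+T).
Posterior: Gamma(5.5+10, 1.0+7.60) = Gamma(15.5, 8.60).
Posterior mean of λ = α/β = 15.5/8.60 = 1.8023.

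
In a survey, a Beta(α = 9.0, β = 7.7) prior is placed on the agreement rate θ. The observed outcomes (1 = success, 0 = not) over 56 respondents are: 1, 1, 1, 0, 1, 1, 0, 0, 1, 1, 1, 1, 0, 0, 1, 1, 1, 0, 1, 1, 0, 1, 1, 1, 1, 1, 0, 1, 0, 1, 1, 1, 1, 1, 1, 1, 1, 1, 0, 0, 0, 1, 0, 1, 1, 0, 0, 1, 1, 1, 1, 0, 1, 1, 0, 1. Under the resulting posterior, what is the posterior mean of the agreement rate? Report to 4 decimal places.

0.6602

The Beta prior is conjugate to a Binomial/Bernoulli likelihood; the update adds successes to α and failures to β.
Posterior: Beta(α+k, β+n−k) = Beta(9.0+39, 7.7+17) = Beta(48.0, 24.7).
Posterior mean = α/(α+β) = 48.0/72.7 = 0.6602.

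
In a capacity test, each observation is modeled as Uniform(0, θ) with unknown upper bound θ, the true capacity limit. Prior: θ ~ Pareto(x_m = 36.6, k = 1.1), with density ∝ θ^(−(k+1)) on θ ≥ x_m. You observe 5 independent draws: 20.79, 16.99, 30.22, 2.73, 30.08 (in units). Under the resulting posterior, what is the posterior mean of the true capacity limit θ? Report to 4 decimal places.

43.7765

A Pareto(scale x_m, shape k) prior on the upper bound θ of Uniform(0, θ) is conjugate: posterior is Pareto(max(x_m, max xᵢ), k + n).
Sample maximum = 30.22; prior scale x_m = 36.6 → posterior scale = max = 36.60.
Posterior shape = 1.1 + 5 = 6.1.
E[θ|data] = k·x_m/(k−1) = 6.1·36.60/5.1 = 43.7765.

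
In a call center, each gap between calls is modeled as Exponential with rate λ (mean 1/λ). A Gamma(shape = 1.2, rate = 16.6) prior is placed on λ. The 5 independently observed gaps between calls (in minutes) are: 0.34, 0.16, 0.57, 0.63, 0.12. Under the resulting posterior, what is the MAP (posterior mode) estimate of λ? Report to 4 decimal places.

With a Gamma(shape α, rate β) prior on the exponential rate λ, the posterior after n observations with total T = Σxᵢ is Gamma(α+n, β+T).
Sum of observations T = 1.82 minutes; n = 5.
Posterior: Gamma(1.2+5, 16.6+1.82) = Gamma(6.2, 18.42).
Mode = (α−1)/β = 0.2823.

0.2823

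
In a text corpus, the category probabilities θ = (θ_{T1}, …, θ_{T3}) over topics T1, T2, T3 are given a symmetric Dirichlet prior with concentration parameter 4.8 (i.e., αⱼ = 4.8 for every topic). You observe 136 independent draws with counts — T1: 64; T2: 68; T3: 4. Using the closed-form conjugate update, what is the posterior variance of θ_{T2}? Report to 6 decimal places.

0.001650

The Dirichlet prior is conjugate to the Multinomial likelihood: each posterior αⱼ = prior αⱼ + observed count nⱼ.
Posterior concentration: (68.8, 72.8, 8.8), total = 150.4.
Var[θ_j] = α_j(Σα−α_j)/((Σα)²(Σα+1)) = 72.8·77.6/(150.4²·151.4) = 0.001650.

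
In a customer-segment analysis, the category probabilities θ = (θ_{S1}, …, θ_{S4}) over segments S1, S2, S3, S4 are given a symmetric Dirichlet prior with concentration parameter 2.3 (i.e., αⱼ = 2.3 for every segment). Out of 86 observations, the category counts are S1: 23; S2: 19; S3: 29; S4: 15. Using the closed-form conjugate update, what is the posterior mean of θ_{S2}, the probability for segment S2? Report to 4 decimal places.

The Dirichlet prior is conjugate to the Multinomial likelihood: each posterior αⱼ = prior αⱼ + observed count nⱼ.
Posterior concentration: (25.3, 21.3, 31.3, 17.3), total = 95.2.
E[θ_{S2}|data] = α_{S2}/Σα = 21.3/95.2 = 0.2237.

0.2237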